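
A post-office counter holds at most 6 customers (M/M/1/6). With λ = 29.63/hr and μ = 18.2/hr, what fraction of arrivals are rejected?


ρ = λ/μ = 29.63/18.2 = 1.6280
P_K = (1−ρ)ρ^K/(1−ρ^(K+1)) = (-0.6280·18.619224)/(1 − 30.312506)
= -11.693282/-29.312506 = 0.398918

Final: 0.398918


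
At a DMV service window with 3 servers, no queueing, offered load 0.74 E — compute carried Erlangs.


B(3,0.74) = 0.032449 (Erlang-B)
Carried load = a(1 − B) = 0.74·(1 − 0.032449) = 0.74·0.967551 = 0.7160 E

Final: 0.7160 Erlangs


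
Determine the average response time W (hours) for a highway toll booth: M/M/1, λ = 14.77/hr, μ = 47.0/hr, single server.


W = 1/(μ−λ) = 1/(47.0 − 14.77) = 1/32.23 = 0.03103 hr

Final: 0.03103 hr


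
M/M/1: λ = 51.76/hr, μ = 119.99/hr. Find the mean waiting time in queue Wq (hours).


ρ = 51.76/119.99 = 0.4314
Wq = ρ/(μ−λ) = 0.4314/(119.99 − 51.76) = 0.4314/68.23 = 0.006322 hr

Final: 0.006322 hr


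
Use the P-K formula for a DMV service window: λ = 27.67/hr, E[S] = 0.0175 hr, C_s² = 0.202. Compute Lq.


ρ = λ·E[S] = 27.67·0.0175 = 0.4842
Lq = ρ²(1+C_s²)/(2(1−ρ)) = 0.2345·(1+0.202)/(2·0.5158)
= 0.2345·1.2020/1.0315 = 0.27322

Final: 0.27322


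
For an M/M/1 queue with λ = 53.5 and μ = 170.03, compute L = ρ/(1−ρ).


ρ = λ/μ = 53.5/170.03 = 0.3147
L = ρ/(1−ρ) = 0.3147/(1 − 0.3147) = 0.3147/0.6853 = 0.4591

Final: 0.4591


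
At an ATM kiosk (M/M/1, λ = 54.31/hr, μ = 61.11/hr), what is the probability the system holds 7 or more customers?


ρ = 54.31/61.11 = 0.8887
P(N ≥ n) = ρ^n = 0.8887^7 = 0.437898

Final: 0.437898


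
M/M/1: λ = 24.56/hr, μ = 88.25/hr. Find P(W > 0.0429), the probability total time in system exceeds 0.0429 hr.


W ~ Exponential(μ−λ) for M/M/1.
μ − λ = 88.25 − 24.56 = 63.6900
P(W > t) = e^{−(μ−λ)t} = e^{−2.7323} = 0.065069

Final: 0.065069


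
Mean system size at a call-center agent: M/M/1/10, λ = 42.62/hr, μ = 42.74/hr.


ρ = 42.62/42.74 = 0.9972
L = ρ[1 − (K+1)ρ^K + Kρ^(K+1)] / [(1−ρ)(1−ρ^(K+1))]
Numerator: 0.9972·(1 − 11·0.972275 + 10·0.969546) = 0.0004251
Denominator: (0.002808)·(0.030454) = 0.00008551
L = 0.0004251/0.00008551 = 4.9719

Final: 4.9719


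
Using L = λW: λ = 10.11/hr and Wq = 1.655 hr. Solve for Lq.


Lq = λWq = 10.11·1.655 = 16.7321

Final: 16.7321


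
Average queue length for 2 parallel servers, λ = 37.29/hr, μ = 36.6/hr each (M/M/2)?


a = λ/μ = 1.0189; ρ = a/2 = 0.5094
P₀ = 0.325007
Lq = P₀·a^c·ρ / (c!·(1−ρ)²) = 0.325007·1.03806·0.5094/(2·0.24066)
= 0.35707

Final: 0.35707


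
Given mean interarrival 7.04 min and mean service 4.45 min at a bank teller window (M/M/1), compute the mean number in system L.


λ = 60/7.04 = 8.5227 /hr
μ = 60/4.45 = 13.4831 /hr
ρ = λ/μ = 8.5227/13.4831 = 0.6321
L = ρ/(1−ρ) = 0.6321/0.3679 = 1.7181

Final: 1.7181


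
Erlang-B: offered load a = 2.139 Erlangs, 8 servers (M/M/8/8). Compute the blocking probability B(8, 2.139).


B(c,a) = (a^c/c!) / Σ_{k=0}^{c} a^k/k!
a^8/8! = 0.010868
Σ terms (k=0..8): 1.00000 + 2.13900 + 2.28766 + 1.63110 + 0.87223 + 0.37314 + 0.13302 + 0.04065 + 0.01087 = 8.487677
B = 0.010868/8.487677 = 0.001280

Final: 0.001280


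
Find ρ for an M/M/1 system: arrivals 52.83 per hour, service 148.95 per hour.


ρ = λ/μ = 52.83/148.95 = 0.3547

Final: 0.3547


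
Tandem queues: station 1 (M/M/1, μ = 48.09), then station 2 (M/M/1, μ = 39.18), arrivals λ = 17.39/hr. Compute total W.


Each node sees arrival rate λ = 17.39/hr (tandem ⇒ throughput preserved).
W₁ = 1/(μ₁−λ) = 1/(48.09−17.39) = 0.03257 hr
W₂ = 1/(μ₂−λ) = 1/(39.18−17.39) = 0.04589 hr
W_total = W₁ + W₂ = 0.03257 + 0.04589 = 0.07847 hr

Final: 0.07847 hr


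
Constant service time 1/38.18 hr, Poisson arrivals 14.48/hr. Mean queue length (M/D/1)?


ρ = 14.48/38.18 = 0.3793
M/D/1: Lq = ρ²/(2(1−ρ)) = 0.1438/(2·0.6207) = 0.11586

Final: 0.11586


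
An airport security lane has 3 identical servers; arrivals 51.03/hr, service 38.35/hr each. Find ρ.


ρ = λ/(cμ) = 51.03/(3·38.35) = 51.03/115.05 = 0.4435

Final: 0.4435


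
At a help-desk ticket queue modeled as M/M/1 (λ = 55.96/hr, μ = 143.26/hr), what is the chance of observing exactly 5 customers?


ρ = 55.96/143.26 = 0.3906
P_n = (1−ρ)·ρ^n = (1 − 0.3906)·0.3906^5 = 0.6094·0.009094 = 0.005542

Final: 0.005542


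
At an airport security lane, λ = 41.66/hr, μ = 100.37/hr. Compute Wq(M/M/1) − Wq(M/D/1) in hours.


ρ = 41.66/100.37 = 0.4151
Wq(M/M/1) = ρ/(μ−λ) = 0.4151/58.71 = 0.007070 hr
Wq(M/D/1) = ρ/(2(μ−λ)) = 0.003535 hr
Savings = 0.007070 − 0.003535 = 0.003535 hr

Final: 0.003535 hr


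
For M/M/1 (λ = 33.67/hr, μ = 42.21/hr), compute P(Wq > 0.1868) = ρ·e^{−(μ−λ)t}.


ρ = 33.67/42.21 = 0.7977
P(Wq > t) = ρ·e^{−(μ−λ)t} = 0.7977·e^{−1.5953}
= 0.7977·0.202853 = 0.161812

Final: 0.161812


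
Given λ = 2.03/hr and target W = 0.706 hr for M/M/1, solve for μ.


W = 1/(μ−λ) ⇒ μ − λ = 1/W = 1/0.706 = 1.4164
μ = λ + 1/W = 2.03 + 1.4164 = 3.4464 per hr

Final: 3.4464 /hr


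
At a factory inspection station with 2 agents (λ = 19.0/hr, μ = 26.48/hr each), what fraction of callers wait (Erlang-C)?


a = λ/μ = 0.7175; ρ = a/2 = 0.3588
P₀ = 0.471929 (from M/M/c formula)
C(c,a) = [a^c/(c!(1−ρ))]·P₀ = [0.51484/(2·0.6412)]·0.471929
= 0.40144·0.471929 = 0.189452

Final: 0.189452


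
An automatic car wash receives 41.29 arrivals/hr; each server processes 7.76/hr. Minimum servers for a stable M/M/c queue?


Stability requires cμ > λ ⇔ c > λ/μ.
λ/μ = 41.29/7.76 = 5.3209
Minimum integer c = ⌊5.3209⌋ + 1 = 6
Check: 6·7.76 = 46.56 > 41.29, while 5·7.76 = 38.80 ≤ 41.29

Final: 6 servers


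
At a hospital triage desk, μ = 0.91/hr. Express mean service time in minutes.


Mean service time = 1/μ = 1/0.91 hour = 1.09890 hour
In minutes: 1.09890 × 60 = 65.9341 min

Final: 65.9341 min


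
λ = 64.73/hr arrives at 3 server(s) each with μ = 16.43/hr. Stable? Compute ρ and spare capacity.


Total capacity cμ = 3·16.43 = 49.29/hr
ρ = λ/(cμ) = 64.73/49.29 = 1.3132
Stable ⇔ ρ < 1: NO
Spare capacity = cμ − λ = 49.29 − 64.73 = -15.44/hr

Final: ρ = 1.3132; unstable; margin = -15.44/hr


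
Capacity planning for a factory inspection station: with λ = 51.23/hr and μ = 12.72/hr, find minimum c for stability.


Stability requires cμ > λ ⇔ c > λ/μ.
λ/μ = 51.23/12.72 = 4.0275
Minimum integer c = ⌊4.0275⌋ + 1 = 5
Check: 5·12.72 = 63.60 > 51.23, while 4·12.72 = 50.88 ≤ 51.23

Final: 5 servers


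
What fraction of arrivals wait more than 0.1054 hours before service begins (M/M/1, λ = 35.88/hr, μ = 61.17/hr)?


ρ = 35.88/61.17 = 0.5866
P(Wq > t) = ρ·e^{−(μ−λ)t} = 0.5866·e^{−2.6656}
= 0.5866·0.069560 = 0.040801

Final: 0.040801


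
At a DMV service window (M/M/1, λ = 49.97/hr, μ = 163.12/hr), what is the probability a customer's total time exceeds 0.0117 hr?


W ~ Exponential(μ−λ) for M/M/1.
μ − λ = 163.12 − 49.97 = 113.1500
P(W > t) = e^{−(μ−λ)t} = e^{−1.3239} = 0.266107

Final: 0.266107


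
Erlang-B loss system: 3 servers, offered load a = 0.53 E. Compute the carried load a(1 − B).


B(3,0.53) = 0.014637 (Erlang-B)
Carried load = a(1 − B) = 0.53·(1 − 0.014637) = 0.53·0.985363 = 0.5222 E

Final: 0.5222 Erlangs


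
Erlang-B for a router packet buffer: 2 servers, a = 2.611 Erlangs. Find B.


B(c,a) = (a^c/c!) / Σ_{k=0}^{c} a^k/k!
a^2/2! = 3.408661
Σ terms (k=0..2): 1.00000 + 2.61100 + 3.40866 = 7.019661
B = 3.408661/7.019661 = 0.485588

Final: 0.485588


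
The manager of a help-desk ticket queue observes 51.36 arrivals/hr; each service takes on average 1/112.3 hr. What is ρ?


ρ = λ/μ = 51.36/112.3 = 0.4573

Final: 0.4573


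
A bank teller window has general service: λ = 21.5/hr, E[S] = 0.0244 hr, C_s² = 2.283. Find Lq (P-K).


ρ = λ·E[S] = 21.5·0.0244 = 0.5246
Lq = ρ²(1+C_s²)/(2(1−ρ)) = 0.2752·(1+2.283)/(2·0.4754)
= 0.2752·3.2830/0.9508 = 0.95025

Final: 0.95025


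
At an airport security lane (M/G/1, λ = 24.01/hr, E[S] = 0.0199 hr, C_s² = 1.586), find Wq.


ρ = λ·E[S] = 24.01·0.0199 = 0.4778
E[S²] = E[S]²(1+C_s²) = 0.0199²·(1+1.586) = 0.001024
Wq = λ·E[S²]/(2(1−ρ)) = 24.01·0.001024/(2·0.5222) = 0.02354 hr

Final: 0.02354 hr


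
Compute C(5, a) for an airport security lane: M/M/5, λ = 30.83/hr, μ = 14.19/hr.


a = λ/μ = 2.1727; ρ = a/5 = 0.4345
P₀ = 0.112561 (from M/M/c formula)
C(c,a) = [a^c/(c!(1−ρ))]·P₀ = [48.41229/(120·0.5655)]·0.112561
= 0.71345·0.112561 = 0.080307

Final: 0.080307


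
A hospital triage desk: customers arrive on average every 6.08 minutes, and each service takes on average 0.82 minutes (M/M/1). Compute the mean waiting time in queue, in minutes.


λ = 60/6.08 = 9.8684 /hr
μ = 60/0.82 = 73.1707 /hr
ρ = λ/μ = 9.8684/73.1707 = 0.1349
Wq = ρ/(μ−λ) = 0.1349/(73.1707−9.8684) = 0.002131 hr
In minutes: 0.002131·60 = 0.1278 min

Final: 0.1278 min


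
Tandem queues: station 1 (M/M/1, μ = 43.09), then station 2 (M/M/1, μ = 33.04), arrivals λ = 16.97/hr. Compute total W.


Each node sees arrival rate λ = 16.97/hr (tandem ⇒ throughput preserved).
W₁ = 1/(μ₁−λ) = 1/(43.09−16.97) = 0.03828 hr
W₂ = 1/(μ₂−λ) = 1/(33.04−16.97) = 0.06223 hr
W_total = W₁ + W₂ = 0.03828 + 0.06223 = 0.10051 hr

Final: 0.10051 hr


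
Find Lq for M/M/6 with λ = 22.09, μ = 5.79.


a = λ/μ = 3.8152; ρ = a/6 = 0.6359
P₀ = 0.020544
Lq = P₀·a^c·ρ / (c!·(1−ρ)²) = 0.020544·3083.91865·0.6359/(720·0.13259)
= 0.42199

Final: 0.42199


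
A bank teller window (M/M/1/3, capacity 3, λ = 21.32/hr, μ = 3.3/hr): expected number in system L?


ρ = 21.32/3.3 = 6.4606
L = ρ[1 − (K+1)ρ^K + Kρ^(K+1)] / [(1−ρ)(1−ρ^(K+1))]
Numerator: 6.4606·(1 − 4·269.662019 + 3·1742.180073) = 26804.357724
Denominator: (-5.4606)·(-1741.180073) = 9507.898458
L = 26804.357724/9507.898458 = 2.8192

Final: 2.8192


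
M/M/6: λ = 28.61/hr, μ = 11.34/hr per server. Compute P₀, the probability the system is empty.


a = λ/μ = 28.61/11.34 = 2.5229; ρ = a/c = 0.4205
Σ_{k=0}^{5} a^k/k! (terms k=0..5) = 1.00000 + 2.52293 + 3.18258 + 2.67647 + 1.68814 + 0.85181 = 11.92193
Tail: a^6/(6!(1−ρ)) = 257.88663/(720·0.5795) = 0.61806
P₀ = 1/(11.92193 + 0.61806) = 1/12.54000 = 0.079745

Final: 0.079745


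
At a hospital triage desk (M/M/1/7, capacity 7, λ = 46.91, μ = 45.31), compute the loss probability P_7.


ρ = λ/μ = 46.91/45.31 = 1.0353
P_K = (1−ρ)ρ^K/(1−ρ^(K+1)) = (-0.03531·1.274969)/(1 − 1.319991)
= -0.045022/-0.319991 = 0.140698

Final: 0.140698


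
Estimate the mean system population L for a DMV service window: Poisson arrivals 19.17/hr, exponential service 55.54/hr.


ρ = λ/μ = 19.17/55.54 = 0.3452
L = ρ/(1−ρ) = 0.3452/(1 − 0.3452) = 0.3452/0.6548 = 0.5271

Final: 0.5271


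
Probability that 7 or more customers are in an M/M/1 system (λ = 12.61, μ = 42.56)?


ρ = 12.61/42.56 = 0.2963
P(N ≥ n) = ρ^n = 0.2963^7 = 0.0002004

Final: 0.0002004


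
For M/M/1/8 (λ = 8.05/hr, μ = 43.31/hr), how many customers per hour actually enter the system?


ρ = 0.1859; P_K = (1−ρ)ρ^8/(1−ρ^9) = 0.000001160
λ_eff = λ(1 − P_K) = 8.05·(1 − 0.000001160) = 8.05·0.999999 = 8.0500 /hr

Final: 8.0500 /hr


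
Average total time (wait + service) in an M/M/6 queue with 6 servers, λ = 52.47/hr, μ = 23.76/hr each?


a = 2.2083; ρ = 0.3681; P₀ = 0.109588
Lq = P₀·a^c·ρ/(c!(1−ρ)²) = 0.01627
Wq = Lq/λ = 0.01627/52.47 = 0.0003101 hr
W = Wq + 1/μ = 0.0003101 + 0.04209 = 0.04240 hr

Final: 0.04240 hr


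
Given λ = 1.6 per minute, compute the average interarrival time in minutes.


Mean interarrival time = 1/λ = 1/1.6 minute = 0.62500 minute
In minutes: 0.62500 × 1 = 0.6250 min

Final: 0.6250 min


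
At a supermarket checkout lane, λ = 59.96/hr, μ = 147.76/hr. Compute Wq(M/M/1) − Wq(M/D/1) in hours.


ρ = 59.96/147.76 = 0.4058
Wq(M/M/1) = ρ/(μ−λ) = 0.4058/87.80 = 0.004622 hr
Wq(M/D/1) = ρ/(2(μ−λ)) = 0.002311 hr
Savings = 0.004622 − 0.002311 = 0.002311 hr

Final: 0.002311 hr


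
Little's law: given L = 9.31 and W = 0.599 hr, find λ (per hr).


λ = L/W = 9.31/0.599 = 15.5426 /hr

Final: 15.5426 /hr


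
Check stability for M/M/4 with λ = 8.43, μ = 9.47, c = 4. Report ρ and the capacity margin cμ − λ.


Total capacity cμ = 4·9.47 = 37.88/hr
ρ = λ/(cμ) = 8.43/37.88 = 0.2225
Stable ⇔ ρ < 1: YES
Spare capacity = cμ − λ = 37.88 − 8.43 = 29.45/hr

Final: ρ = 0.2225; stable; margin = 29.45/hr


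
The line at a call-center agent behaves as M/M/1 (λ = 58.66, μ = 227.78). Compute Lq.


ρ = 58.66/227.78 = 0.2575
Lq = ρ²/(1−ρ) = 0.06632/0.7425 = 0.08933

Final: 0.08933


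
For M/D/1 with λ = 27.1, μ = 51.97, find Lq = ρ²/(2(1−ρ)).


ρ = 27.1/51.97 = 0.5215
M/D/1: Lq = ρ²/(2(1−ρ)) = 0.2719/(2·0.4785) = 0.28411

Final: 0.28411


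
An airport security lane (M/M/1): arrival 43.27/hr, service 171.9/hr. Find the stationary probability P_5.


ρ = 43.27/171.9 = 0.2517
P_n = (1−ρ)·ρ^n = (1 − 0.2517)·0.2517^5 = 0.7483·0.001011 = 0.0007562

Final: 0.0007562


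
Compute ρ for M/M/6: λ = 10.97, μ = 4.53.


ρ = λ/(cμ) = 10.97/(6·4.53) = 10.97/27.18 = 0.4036

Final: 0.4036


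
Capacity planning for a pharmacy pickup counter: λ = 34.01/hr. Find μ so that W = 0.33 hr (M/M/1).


W = 1/(μ−λ) ⇒ μ − λ = 1/W = 1/0.33 = 3.0303
μ = λ + 1/W = 34.01 + 3.0303 = 37.0403 per hr

Final: 37.0403 /hr


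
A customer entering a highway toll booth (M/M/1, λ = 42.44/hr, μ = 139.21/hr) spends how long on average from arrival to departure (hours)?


W = 1/(μ−λ) = 1/(139.21 − 42.44) = 1/96.77 = 0.01033 hr

Final: 0.01033 hr


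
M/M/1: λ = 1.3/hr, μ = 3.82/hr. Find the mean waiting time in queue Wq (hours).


ρ = 1.3/3.82 = 0.3403
Wq = ρ/(μ−λ) = 0.3403/(3.82 − 1.3) = 0.3403/2.52 = 0.1350 hr

Final: 0.1350 hr


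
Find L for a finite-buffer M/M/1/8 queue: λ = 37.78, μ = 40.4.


ρ = 37.78/40.4 = 0.9351
L = ρ[1 − (K+1)ρ^K + Kρ^(K+1)] / [(1−ρ)(1−ρ^(K+1))]
Numerator: 0.9351·(1 − 9·0.584850 + 8·0.546922) = 0.104477
Denominator: (0.06485)·(0.453078) = 0.029383
L = 0.104477/0.029383 = 3.5557

Final: 3.5557


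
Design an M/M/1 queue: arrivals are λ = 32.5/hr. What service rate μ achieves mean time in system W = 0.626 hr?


W = 1/(μ−λ) ⇒ μ − λ = 1/W = 1/0.626 = 1.5974
μ = λ + 1/W = 32.5 + 1.5974 = 34.0974 per hr

Final: 34.0974 /hr


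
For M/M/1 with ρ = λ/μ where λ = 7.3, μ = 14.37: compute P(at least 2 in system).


ρ = 7.3/14.37 = 0.5080
P(N ≥ n) = ρ^n = 0.5080^2 = 0.258067

Final: 0.258067


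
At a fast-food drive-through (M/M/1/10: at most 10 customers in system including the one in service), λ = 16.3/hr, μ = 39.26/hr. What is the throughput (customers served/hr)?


ρ = 0.4152; P_K = (1−ρ)ρ^10/(1−ρ^11) = 0.00008901
λ_eff = λ(1 − P_K) = 16.3·(1 − 0.00008901) = 16.3·0.999911 = 16.2985 /hr

Final: 16.2985 /hr


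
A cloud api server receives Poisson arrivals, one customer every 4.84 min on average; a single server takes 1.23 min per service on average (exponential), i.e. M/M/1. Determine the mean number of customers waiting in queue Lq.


λ = 60/4.84 = 12.3967 /hr
μ = 60/1.23 = 48.7805 /hr
ρ = λ/μ = 12.3967/48.7805 = 0.2541
Lq = ρ²/(1−ρ) = 0.06458/0.7459 = 0.08659

Final: 0.08659


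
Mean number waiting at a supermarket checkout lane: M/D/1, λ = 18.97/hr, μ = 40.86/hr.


ρ = 18.97/40.86 = 0.4643
M/D/1: Lq = ρ²/(2(1−ρ)) = 0.2155/(2·0.5357) = 0.20117

Final: 0.20117


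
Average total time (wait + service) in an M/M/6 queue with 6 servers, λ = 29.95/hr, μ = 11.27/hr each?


a = 2.6575; ρ = 0.4429; P₀ = 0.069553
Lq = P₀·a^c·ρ/(c!(1−ρ)²) = 0.04856
Wq = Lq/λ = 0.04856/29.95 = 0.001621 hr
W = Wq + 1/μ = 0.001621 + 0.08873 = 0.09035 hr

Final: 0.09035 hr


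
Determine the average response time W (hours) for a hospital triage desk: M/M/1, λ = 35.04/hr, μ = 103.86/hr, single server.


W = 1/(μ−λ) = 1/(103.86 − 35.04) = 1/68.82 = 0.01453 hr

Final: 0.01453 hr


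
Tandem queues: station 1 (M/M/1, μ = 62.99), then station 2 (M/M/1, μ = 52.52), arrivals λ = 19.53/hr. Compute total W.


Each node sees arrival rate λ = 19.53/hr (tandem ⇒ throughput preserved).
W₁ = 1/(μ₁−λ) = 1/(62.99−19.53) = 0.02301 hr
W₂ = 1/(μ₂−λ) = 1/(52.52−19.53) = 0.03031 hr
W_total = W₁ + W₂ = 0.02301 + 0.03031 = 0.05332 hr

Final: 0.05332 hr


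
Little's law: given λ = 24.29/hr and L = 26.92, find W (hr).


W = L/λ = 26.92/24.29 = 1.1083 hr

Final: 1.1083 hr


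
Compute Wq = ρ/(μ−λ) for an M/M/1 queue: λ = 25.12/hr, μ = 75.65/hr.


ρ = 25.12/75.65 = 0.3321
Wq = ρ/(μ−λ) = 0.3321/(75.65 − 25.12) = 0.3321/50.53 = 0.006571 hr

Final: 0.006571 hr


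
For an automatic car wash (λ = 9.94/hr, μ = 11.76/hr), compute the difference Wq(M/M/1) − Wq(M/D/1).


ρ = 9.94/11.76 = 0.8452
Wq(M/M/1) = ρ/(μ−λ) = 0.8452/1.82 = 0.46442 hr
Wq(M/D/1) = ρ/(2(μ−λ)) = 0.23221 hr
Savings = 0.46442 − 0.23221 = 0.23221 hr

Final: 0.23221 hr


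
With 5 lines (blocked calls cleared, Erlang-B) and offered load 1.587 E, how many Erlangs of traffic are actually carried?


B(5,1.587) = 0.017259 (Erlang-B)
Carried load = a(1 − B) = 1.587·(1 − 0.017259) = 1.587·0.982741 = 1.5596 E

Final: 1.5596 Erlangs


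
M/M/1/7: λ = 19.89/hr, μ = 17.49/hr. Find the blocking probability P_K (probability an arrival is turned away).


ρ = λ/μ = 19.89/17.49 = 1.1372
P_K = (1−ρ)ρ^K/(1−ρ^(K+1)) = (-0.1372·2.459885)/(1 − 2.797434)
= -0.337549/-1.797434 = 0.187795

Final: 0.187795


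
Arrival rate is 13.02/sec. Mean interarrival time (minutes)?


Mean interarrival time = 1/λ = 1/13.02 second = 0.07680 second
In minutes: 0.07680 × 0.0166667 = 0.001280 min

Final: 0.001280 min


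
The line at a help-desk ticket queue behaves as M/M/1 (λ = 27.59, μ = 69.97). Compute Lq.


ρ = 27.59/69.97 = 0.3943
Lq = ρ²/(1−ρ) = 0.1555/0.6057 = 0.2567

Final: 0.2567


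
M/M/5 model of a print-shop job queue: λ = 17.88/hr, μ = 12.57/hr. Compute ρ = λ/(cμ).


ρ = λ/(cμ) = 17.88/(5·12.57) = 17.88/62.85 = 0.2845

Final: 0.2845


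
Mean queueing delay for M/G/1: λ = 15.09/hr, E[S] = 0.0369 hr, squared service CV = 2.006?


ρ = λ·E[S] = 15.09·0.0369 = 0.5568
E[S²] = E[S]²(1+C_s²) = 0.0369²·(1+2.006) = 0.004093
Wq = λ·E[S²]/(2(1−ρ)) = 15.09·0.004093/(2·0.4432) = 0.06968 hr

Final: 0.06968 hr


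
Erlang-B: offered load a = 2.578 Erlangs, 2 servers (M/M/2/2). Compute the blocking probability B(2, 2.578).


B(c,a) = (a^c/c!) / Σ_{k=0}^{c} a^k/k!
a^2/2! = 3.323042
Σ terms (k=0..2): 1.00000 + 2.57800 + 3.32304 = 6.901042
B = 3.323042/6.901042 = 0.481528

Final: 0.481528


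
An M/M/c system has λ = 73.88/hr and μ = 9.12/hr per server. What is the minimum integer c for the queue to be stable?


Stability requires cμ > λ ⇔ c > λ/μ.
λ/μ = 73.88/9.12 = 8.1009
Minimum integer c = ⌊8.1009⌋ + 1 = 9
Check: 9·9.12 = 82.08 > 73.88, while 8·9.12 = 72.96 ≤ 73.88

Final: 9 servers


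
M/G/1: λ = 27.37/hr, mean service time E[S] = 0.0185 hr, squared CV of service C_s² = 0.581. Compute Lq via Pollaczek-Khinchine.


ρ = λ·E[S] = 27.37·0.0185 = 0.5063
Lq = ρ²(1+C_s²)/(2(1−ρ)) = 0.2564·(1+0.581)/(2·0.4937)
= 0.2564·1.5810/0.9873 = 0.41056

Final: 0.41056


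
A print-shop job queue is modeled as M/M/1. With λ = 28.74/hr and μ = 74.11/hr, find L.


ρ = λ/μ = 28.74/74.11 = 0.3878
L = ρ/(1−ρ) = 0.3878/(1 − 0.3878) = 0.3878/0.6122 = 0.6335

Final: 0.6335


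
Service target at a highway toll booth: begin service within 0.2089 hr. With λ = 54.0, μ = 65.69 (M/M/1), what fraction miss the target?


ρ = 54.0/65.69 = 0.8220
P(Wq > t) = ρ·e^{−(μ−λ)t} = 0.8220·e^{−2.4420}
= 0.8220·0.086983 = 0.071504

Final: 0.071504


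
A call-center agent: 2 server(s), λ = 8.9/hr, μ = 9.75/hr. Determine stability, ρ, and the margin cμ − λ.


Total capacity cμ = 2·9.75 = 19.50/hr
ρ = λ/(cμ) = 8.9/19.50 = 0.4564
Stable ⇔ ρ < 1: YES
Spare capacity = cμ − λ = 19.50 − 8.9 = 10.60/hr

Final: ρ = 0.4564; stable; margin = 10.60/hr


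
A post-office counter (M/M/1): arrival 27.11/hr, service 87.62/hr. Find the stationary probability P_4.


ρ = 27.11/87.62 = 0.3094
P_n = (1−ρ)·ρ^n = (1 − 0.3094)·0.3094^4 = 0.6906·0.009164 = 0.006329

Final: 0.006329


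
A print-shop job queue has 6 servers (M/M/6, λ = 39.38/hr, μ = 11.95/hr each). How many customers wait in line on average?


a = λ/μ = 3.2954; ρ = a/6 = 0.5492
P₀ = 0.035987
Lq = P₀·a^c·ρ / (c!·(1−ρ)²) = 0.035987·1280.69832·0.5492/(720·0.20319)
= 0.17302

Final: 0.17302


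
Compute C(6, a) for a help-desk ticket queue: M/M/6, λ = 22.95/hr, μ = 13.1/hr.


a = λ/μ = 1.7519; ρ = a/6 = 0.2920
P₀ = 0.173329 (from M/M/c formula)
C(c,a) = [a^c/(c!(1−ρ))]·P₀ = [28.91135/(720·0.7080)]·0.173329
= 0.05671·0.173329 = 0.009830

Final: 0.009830


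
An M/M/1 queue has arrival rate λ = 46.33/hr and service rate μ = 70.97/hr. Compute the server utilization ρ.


ρ = λ/μ = 46.33/70.97 = 0.6528

Final: 0.6528


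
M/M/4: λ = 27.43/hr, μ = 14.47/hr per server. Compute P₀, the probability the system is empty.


a = λ/μ = 27.43/14.47 = 1.8956; ρ = a/c = 0.4739
Σ_{k=0}^{3} a^k/k! (terms k=0..3) = 1.00000 + 1.89565 + 1.79674 + 1.13533 = 5.82771
Tail: a^4/(4!(1−ρ)) = 12.91306/(24·0.5261) = 1.02273
P₀ = 1/(5.82771 + 1.02273) = 1/6.85043 = 0.145976

Final: 0.145976


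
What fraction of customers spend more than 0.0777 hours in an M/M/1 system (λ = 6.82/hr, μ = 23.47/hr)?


W ~ Exponential(μ−λ) for M/M/1.
μ − λ = 23.47 − 6.82 = 16.6500
P(W > t) = e^{−(μ−λ)t} = e^{−1.2937} = 0.274253

Final: 0.274253


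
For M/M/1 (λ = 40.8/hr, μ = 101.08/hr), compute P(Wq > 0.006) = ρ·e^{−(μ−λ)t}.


ρ = 40.8/101.08 = 0.4036
P(Wq > t) = ρ·e^{−(μ−λ)t} = 0.4036·e^{−0.3617}
= 0.4036·0.696505 = 0.281138

Final: 0.281138


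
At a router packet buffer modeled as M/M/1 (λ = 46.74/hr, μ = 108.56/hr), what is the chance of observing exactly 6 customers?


ρ = 46.74/108.56 = 0.4305
P_n = (1−ρ)·ρ^n = (1 − 0.4305)·0.4305^6 = 0.5695·0.006370 = 0.003627

Final: 0.003627


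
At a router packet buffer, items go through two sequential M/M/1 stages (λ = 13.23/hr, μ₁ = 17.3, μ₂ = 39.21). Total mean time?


Each node sees arrival rate λ = 13.23/hr (tandem ⇒ throughput preserved).
W₁ = 1/(μ₁−λ) = 1/(17.3−13.23) = 0.24570 hr
W₂ = 1/(μ₂−λ) = 1/(39.21−13.23) = 0.03849 hr
W_total = W₁ + W₂ = 0.24570 + 0.03849 = 0.28419 hr

Final: 0.28419 hr


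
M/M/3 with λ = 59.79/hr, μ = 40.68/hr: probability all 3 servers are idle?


a = λ/μ = 59.79/40.68 = 1.4698; ρ = a/c = 0.4899
Σ_{k=0}^{2} a^k/k! (terms k=0..2) = 1.00000 + 1.46976 + 1.08010 = 3.54987
Tail: a^3/(3!(1−ρ)) = 3.17499/(6·0.5101) = 1.03742
P₀ = 1/(3.54987 + 1.03742) = 1/4.58729 = 0.217994

Final: 0.217994


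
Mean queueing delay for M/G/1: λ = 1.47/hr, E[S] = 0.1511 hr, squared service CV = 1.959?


ρ = λ·E[S] = 1.47·0.1511 = 0.2221
E[S²] = E[S]²(1+C_s²) = 0.1511²·(1+1.959) = 0.067558
Wq = λ·E[S²]/(2(1−ρ)) = 1.47·0.067558/(2·0.7779) = 0.06383 hr

Final: 0.06383 hr


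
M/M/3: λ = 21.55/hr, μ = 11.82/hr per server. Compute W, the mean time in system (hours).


a = 1.8232; ρ = 0.6077; P₀ = 0.141643
Lq = P₀·a^c·ρ/(c!(1−ρ)²) = 0.56502
Wq = Lq/λ = 0.56502/21.55 = 0.02622 hr
W = Wq + 1/μ = 0.02622 + 0.08460 = 0.11082 hr

Final: 0.11082 hr


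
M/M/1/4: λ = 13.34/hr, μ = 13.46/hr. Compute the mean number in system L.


ρ = 13.34/13.46 = 0.9911
L = ρ[1 − (K+1)ρ^K + Kρ^(K+1)] / [(1−ρ)(1−ρ^(K+1))]
Numerator: 0.9911·(1 − 5·0.964813 + 4·0.956211) = 0.0007738
Denominator: (0.008915)·(0.043789) = 0.0003904
L = 0.0007738/0.0003904 = 1.9821

Final: 1.9821


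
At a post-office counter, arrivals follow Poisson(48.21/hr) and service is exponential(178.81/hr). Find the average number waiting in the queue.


ρ = 48.21/178.81 = 0.2696
Lq = ρ²/(1−ρ) = 0.07269/0.7304 = 0.09953

Final: 0.09953


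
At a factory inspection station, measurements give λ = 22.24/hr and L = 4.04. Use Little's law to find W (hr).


W = L/λ = 4.04/22.24 = 0.1817 hr

Final: 0.1817 hr


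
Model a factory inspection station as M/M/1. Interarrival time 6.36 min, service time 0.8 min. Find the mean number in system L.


λ = 60/6.36 = 9.4340 /hr
μ = 60/0.8 = 75.0000 /hr
ρ = λ/μ = 9.4340/75.0000 = 0.1258
L = ρ/(1−ρ) = 0.1258/0.8742 = 0.1439

Final: 0.1439


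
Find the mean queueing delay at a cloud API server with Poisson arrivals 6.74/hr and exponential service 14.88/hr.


ρ = 6.74/14.88 = 0.4530
Wq = ρ/(μ−λ) = 0.4530/(14.88 − 6.74) = 0.4530/8.14 = 0.05565 hr

Final: 0.05565 hr


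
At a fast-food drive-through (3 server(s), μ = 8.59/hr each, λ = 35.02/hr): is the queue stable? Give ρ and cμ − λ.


Total capacity cμ = 3·8.59 = 25.77/hr
ρ = λ/(cμ) = 35.02/25.77 = 1.3589
Stable ⇔ ρ < 1: NO
Spare capacity = cμ − λ = 25.77 − 35.02 = -9.25/hr

Final: ρ = 1.3589; unstable; margin = -9.25/hr


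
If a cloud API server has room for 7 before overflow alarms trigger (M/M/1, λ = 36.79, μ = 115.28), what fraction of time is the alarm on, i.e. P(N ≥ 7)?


ρ = 36.79/115.28 = 0.3191
P(N ≥ n) = ρ^n = 0.3191^7 = 0.0003372

Final: 0.0003372


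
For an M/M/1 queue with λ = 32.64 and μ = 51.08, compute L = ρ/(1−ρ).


ρ = λ/μ = 32.64/51.08 = 0.6390
L = ρ/(1−ρ) = 0.6390/(1 − 0.6390) = 0.6390/0.3610 = 1.7701

Final: 1.7701


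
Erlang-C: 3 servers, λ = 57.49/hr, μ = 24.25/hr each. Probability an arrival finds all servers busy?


a = λ/μ = 2.3707; ρ = a/3 = 0.7902
P₀ = 0.059638 (from M/M/c formula)
C(c,a) = [a^c/(c!(1−ρ))]·P₀ = [13.32422/(6·0.2098)]·0.059638
= 10.58690·0.059638 = 0.631383

Final: 0.631383


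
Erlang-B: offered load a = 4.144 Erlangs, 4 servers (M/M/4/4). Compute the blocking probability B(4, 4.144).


B(c,a) = (a^c/c!) / Σ_{k=0}^{c} a^k/k!
a^4/4! = 12.287619
Σ terms (k=0..4): 1.00000 + 4.14400 + 8.58637 + 11.86064 + 12.28762 = 37.878624
B = 12.287619/37.878624 = 0.324395

Final: 0.324395


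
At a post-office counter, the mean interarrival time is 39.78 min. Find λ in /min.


λ = 1/(interarrival time) in consistent units.
1 minute = 1 min, so λ = 1/39.78 = 0.02514 per minute

Final: 0.02514 /min


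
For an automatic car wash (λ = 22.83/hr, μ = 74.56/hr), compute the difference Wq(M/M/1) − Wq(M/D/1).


ρ = 22.83/74.56 = 0.3062
Wq(M/M/1) = ρ/(μ−λ) = 0.3062/51.73 = 0.005919 hr
Wq(M/D/1) = ρ/(2(μ−λ)) = 0.002960 hr
Savings = 0.005919 − 0.002960 = 0.002960 hr

Final: 0.002960 hr


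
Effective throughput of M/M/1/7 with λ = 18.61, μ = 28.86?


ρ = 0.6448; P_K = (1−ρ)ρ^7/(1−ρ^8) = 0.016973
λ_eff = λ(1 − P_K) = 18.61·(1 − 0.016973) = 18.61·0.983027 = 18.2941 /hr

Final: 18.2941 /hr


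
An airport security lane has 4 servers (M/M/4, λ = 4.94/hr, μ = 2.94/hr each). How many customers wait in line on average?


a = λ/μ = 1.6803; ρ = a/4 = 0.4201
P₀ = 0.183308
Lq = P₀·a^c·ρ / (c!·(1−ρ)²) = 0.183308·7.97110·0.4201/(24·0.33632)
= 0.07604

Final: 0.07604


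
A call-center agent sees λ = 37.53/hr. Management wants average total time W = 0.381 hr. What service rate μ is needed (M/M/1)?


W = 1/(μ−λ) ⇒ μ − λ = 1/W = 1/0.381 = 2.6247
μ = λ + 1/W = 37.53 + 2.6247 = 40.1547 per hr

Final: 40.1547 /hr


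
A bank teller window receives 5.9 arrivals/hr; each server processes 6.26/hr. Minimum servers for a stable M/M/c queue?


Stability requires cμ > λ ⇔ c > λ/μ.
λ/μ = 5.9/6.26 = 0.9425
Minimum integer c = ⌊0.9425⌋ + 1 = 1
Check: 1·6.26 = 6.26 > 5.9, while 0·6.26 = 0.00 ≤ 5.9

Final: 1 servers


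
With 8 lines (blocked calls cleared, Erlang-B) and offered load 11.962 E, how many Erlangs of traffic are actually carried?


B(8,11.962) = 0.421218 (Erlang-B)
Carried load = a(1 − B) = 11.962·(1 − 0.421218) = 11.962·0.578782 = 6.9234 E

Final: 6.9234 Erlangs


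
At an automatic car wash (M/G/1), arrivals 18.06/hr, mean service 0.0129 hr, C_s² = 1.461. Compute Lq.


ρ = λ·E[S] = 18.06·0.0129 = 0.2330
Lq = ρ²(1+C_s²)/(2(1−ρ)) = 0.05428·(1+1.461)/(2·0.7670)
= 0.05428·2.4610/1.5341 = 0.08707

Final: 0.08707


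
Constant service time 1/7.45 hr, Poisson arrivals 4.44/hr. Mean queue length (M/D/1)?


ρ = 4.44/7.45 = 0.5960
M/D/1: Lq = ρ²/(2(1−ρ)) = 0.3552/(2·0.4040) = 0.43955

Final: 0.43955


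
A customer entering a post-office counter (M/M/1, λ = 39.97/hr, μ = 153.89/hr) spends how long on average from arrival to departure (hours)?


W = 1/(μ−λ) = 1/(153.89 − 39.97) = 1/113.92 = 0.008778 hr

Final: 0.008778 hr


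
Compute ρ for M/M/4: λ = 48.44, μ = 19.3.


ρ = λ/(cμ) = 48.44/(4·19.3) = 48.44/77.20 = 0.6275

Final: 0.6275


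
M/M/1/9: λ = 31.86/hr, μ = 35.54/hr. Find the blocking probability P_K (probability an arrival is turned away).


ρ = λ/μ = 31.86/35.54 = 0.8965
P_K = (1−ρ)ρ^K/(1−ρ^(K+1)) = (0.1035·0.373900)/(1 − 0.335184)
= 0.038716/0.664816 = 0.058235

Final: 0.058235


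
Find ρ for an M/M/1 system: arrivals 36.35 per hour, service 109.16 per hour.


ρ = λ/μ = 36.35/109.16 = 0.3330

Final: 0.3330


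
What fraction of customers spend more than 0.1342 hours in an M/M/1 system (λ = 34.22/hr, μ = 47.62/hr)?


W ~ Exponential(μ−λ) for M/M/1.
μ − λ = 47.62 − 34.22 = 13.4000
P(W > t) = e^{−(μ−λ)t} = e^{−1.7983} = 0.165583

Final: 0.165583


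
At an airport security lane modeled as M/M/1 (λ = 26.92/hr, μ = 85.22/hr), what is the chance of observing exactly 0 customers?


ρ = 26.92/85.22 = 0.3159
P_n = (1−ρ)·ρ^n = (1 − 0.3159)·0.3159^0 = 0.6841·1.000000 = 0.684112

Final: 0.684112


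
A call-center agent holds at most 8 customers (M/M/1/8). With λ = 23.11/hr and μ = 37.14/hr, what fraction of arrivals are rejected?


ρ = λ/μ = 23.11/37.14 = 0.6222
P_K = (1−ρ)ρ^K/(1−ρ^(K+1)) = (0.3778·0.022473)/(1 − 0.013984)
= 0.008489/0.986016 = 0.008610

Final: 0.008610


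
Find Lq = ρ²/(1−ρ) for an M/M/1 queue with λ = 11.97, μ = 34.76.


ρ = 11.97/34.76 = 0.3444
Lq = ρ²/(1−ρ) = 0.1186/0.6556 = 0.1809

Final: 0.1809


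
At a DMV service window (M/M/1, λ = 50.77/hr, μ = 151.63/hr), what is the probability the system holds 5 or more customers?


ρ = 50.77/151.63 = 0.3348
P(N ≥ n) = ρ^n = 0.3348^5 = 0.004208

Final: 0.004208


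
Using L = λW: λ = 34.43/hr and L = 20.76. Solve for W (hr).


W = L/λ = 20.76/34.43 = 0.6030 hr

Final: 0.6030 hr


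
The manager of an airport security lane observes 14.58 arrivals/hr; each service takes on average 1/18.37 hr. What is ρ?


ρ = λ/μ = 14.58/18.37 = 0.7937

Final: 0.7937


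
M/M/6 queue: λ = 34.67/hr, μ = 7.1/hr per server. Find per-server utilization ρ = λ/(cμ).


ρ = λ/(cμ) = 34.67/(6·7.1) = 34.67/42.60 = 0.8138

Final: 0.8138


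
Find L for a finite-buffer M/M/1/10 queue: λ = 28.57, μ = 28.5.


ρ = 28.57/28.5 = 1.0025
L = ρ[1 − (K+1)ρ^K + Kρ^(K+1)] / [(1−ρ)(1−ρ^(K+1))]
Numerator: 1.0025·(1 − 11·1.024835 + 10·1.027352) = 0.0003375
Denominator: (-0.002456)·(-0.027352) = 0.00006718
L = 0.0003375/0.00006718 = 5.0245

Final: 5.0245


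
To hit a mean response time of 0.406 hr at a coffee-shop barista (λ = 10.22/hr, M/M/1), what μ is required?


W = 1/(μ−λ) ⇒ μ − λ = 1/W = 1/0.406 = 2.4631
μ = λ + 1/W = 10.22 + 2.4631 = 12.6831 per hr

Final: 12.6831 /hr


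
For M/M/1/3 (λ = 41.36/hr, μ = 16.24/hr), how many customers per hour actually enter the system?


ρ = 2.5468; P_K = (1−ρ)ρ^3/(1−ρ^4) = 0.622138
λ_eff = λ(1 − P_K) = 41.36·(1 − 0.622138) = 41.36·0.377862 = 15.6284 /hr

Final: 15.6284 /hr


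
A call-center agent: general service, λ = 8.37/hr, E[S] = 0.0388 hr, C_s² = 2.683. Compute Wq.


ρ = λ·E[S] = 8.37·0.0388 = 0.3248
E[S²] = E[S]²(1+C_s²) = 0.0388²·(1+2.683) = 0.005545
Wq = λ·E[S²]/(2(1−ρ)) = 8.37·0.005545/(2·0.6752) = 0.03436 hr

Final: 0.03436 hr


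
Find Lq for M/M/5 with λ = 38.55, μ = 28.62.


a = λ/μ = 1.3470; ρ = a/5 = 0.2694
P₀ = 0.259799
Lq = P₀·a^c·ρ / (c!·(1−ρ)²) = 0.259799·4.43378·0.2694/(120·0.53379)
= 0.004844

Final: 0.004844


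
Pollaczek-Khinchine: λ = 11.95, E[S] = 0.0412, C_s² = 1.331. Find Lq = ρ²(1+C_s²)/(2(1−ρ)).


ρ = λ·E[S] = 11.95·0.0412 = 0.4923
Lq = ρ²(1+C_s²)/(2(1−ρ)) = 0.2424·(1+1.331)/(2·0.5077)
= 0.2424·2.3310/1.0153 = 0.55651

Final: 0.55651


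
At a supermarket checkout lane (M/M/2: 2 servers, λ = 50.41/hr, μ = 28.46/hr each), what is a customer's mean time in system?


a = 1.7713; ρ = 0.8856; P₀ = 0.060654
Lq = P₀·a^c·ρ/(c!(1−ρ)²) = 6.44189
Wq = Lq/λ = 6.44189/50.41 = 0.12779 hr
W = Wq + 1/μ = 0.12779 + 0.03514 = 0.16293 hr

Final: 0.16293 hr


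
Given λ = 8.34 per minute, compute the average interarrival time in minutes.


Mean interarrival time = 1/λ = 1/8.34 minute = 0.11990 minute
In minutes: 0.11990 × 1 = 0.1199 min

Final: 0.1199 min


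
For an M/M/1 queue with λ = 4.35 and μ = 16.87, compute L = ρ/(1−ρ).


ρ = λ/μ = 4.35/16.87 = 0.2579
L = ρ/(1−ρ) = 0.2579/(1 − 0.2579) = 0.2579/0.7421 = 0.3474

Final: 0.3474


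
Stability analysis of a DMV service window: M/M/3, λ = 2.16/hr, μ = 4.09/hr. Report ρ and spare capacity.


Total capacity cμ = 3·4.09 = 12.27/hr
ρ = λ/(cμ) = 2.16/12.27 = 0.1760
Stable ⇔ ρ < 1: YES
Spare capacity = cμ − λ = 12.27 − 2.16 = 10.11/hr

Final: ρ = 0.1760; stable; margin = 10.11/hr


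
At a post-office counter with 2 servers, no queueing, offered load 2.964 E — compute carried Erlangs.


B(2,2.964) = 0.525647 (Erlang-B)
Carried load = a(1 − B) = 2.964·(1 − 0.525647) = 2.964·0.474353 = 1.4060 E

Final: 1.4060 Erlangs


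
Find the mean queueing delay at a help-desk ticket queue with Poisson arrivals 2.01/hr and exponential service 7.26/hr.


ρ = 2.01/7.26 = 0.2769
Wq = ρ/(μ−λ) = 0.2769/(7.26 − 2.01) = 0.2769/5.25 = 0.05274 hr

Final: 0.05274 hr


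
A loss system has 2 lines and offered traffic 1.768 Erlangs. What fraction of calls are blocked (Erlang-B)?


B(c,a) = (a^c/c!) / Σ_{k=0}^{c} a^k/k!
a^2/2! = 1.562912
Σ terms (k=0..2): 1.00000 + 1.76800 + 1.56291 = 4.330912
B = 1.562912/4.330912 = 0.360874

Final: 0.360874


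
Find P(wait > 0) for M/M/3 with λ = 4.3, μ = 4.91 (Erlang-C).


a = λ/μ = 0.8758; ρ = a/3 = 0.2919
P₀ = 0.413677 (from M/M/c formula)
C(c,a) = [a^c/(c!(1−ρ))]·P₀ = [0.67168/(6·0.7081)]·0.413677
= 0.15810·0.413677 = 0.065402

Final: 0.065402


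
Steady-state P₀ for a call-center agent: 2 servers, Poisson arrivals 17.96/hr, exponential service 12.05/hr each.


a = λ/μ = 17.96/12.05 = 1.4905; ρ = a/c = 0.7452
Σ_{k=0}^{1} a^k/k! (terms k=0..1) = 1.00000 + 1.49046 = 2.49046
Tail: a^2/(2!(1−ρ)) = 2.22146/(2·0.2548) = 4.35971
P₀ = 1/(2.49046 + 4.35971) = 1/6.85016 = 0.145982

Final: 0.145982


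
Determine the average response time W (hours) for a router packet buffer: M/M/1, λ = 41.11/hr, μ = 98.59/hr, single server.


W = 1/(μ−λ) = 1/(98.59 − 41.11) = 1/57.48 = 0.01740 hr

Final: 0.01740 hr


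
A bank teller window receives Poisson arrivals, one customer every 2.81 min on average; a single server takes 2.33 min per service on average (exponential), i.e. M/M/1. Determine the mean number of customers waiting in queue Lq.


λ = 60/2.81 = 21.3523 /hr
μ = 60/2.33 = 25.7511 /hr
ρ = λ/μ = 21.3523/25.7511 = 0.8292
Lq = ρ²/(1−ρ) = 0.6875/0.1708 = 4.0250

Final: 4.0250


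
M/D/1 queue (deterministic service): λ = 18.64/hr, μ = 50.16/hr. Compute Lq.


ρ = 18.64/50.16 = 0.3716
M/D/1: Lq = ρ²/(2(1−ρ)) = 0.1381/(2·0.6284) = 0.10988

Final: 0.10988


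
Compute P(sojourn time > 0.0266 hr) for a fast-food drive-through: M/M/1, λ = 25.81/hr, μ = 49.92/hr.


W ~ Exponential(μ−λ) for M/M/1.
μ − λ = 49.92 − 25.81 = 24.1100
P(W > t) = e^{−(μ−λ)t} = e^{−0.6413} = 0.526594

Final: 0.526594


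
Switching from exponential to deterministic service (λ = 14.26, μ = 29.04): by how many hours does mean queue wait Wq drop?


ρ = 14.26/29.04 = 0.4910
Wq(M/M/1) = ρ/(μ−λ) = 0.4910/14.78 = 0.03322 hr
Wq(M/D/1) = ρ/(2(μ−λ)) = 0.01661 hr
Savings = 0.03322 − 0.01661 = 0.01661 hr

Final: 0.01661 hr


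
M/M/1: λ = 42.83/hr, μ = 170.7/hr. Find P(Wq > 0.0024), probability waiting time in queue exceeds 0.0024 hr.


ρ = 42.83/170.7 = 0.2509
P(Wq > t) = ρ·e^{−(μ−λ)t} = 0.2509·e^{−0.3069}
= 0.2509·0.735733 = 0.184601

Final: 0.184601


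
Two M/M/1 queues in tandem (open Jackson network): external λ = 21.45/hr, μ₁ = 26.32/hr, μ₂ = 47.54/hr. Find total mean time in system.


Each node sees arrival rate λ = 21.45/hr (tandem ⇒ throughput preserved).
W₁ = 1/(μ₁−λ) = 1/(26.32−21.45) = 0.20534 hr
W₂ = 1/(μ₂−λ) = 1/(47.54−21.45) = 0.03833 hr
W_total = W₁ + W₂ = 0.20534 + 0.03833 = 0.24367 hr

Final: 0.24367 hr


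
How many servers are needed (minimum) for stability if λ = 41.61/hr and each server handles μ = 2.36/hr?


Stability requires cμ > λ ⇔ c > λ/μ.
λ/μ = 41.61/2.36 = 17.6314
Minimum integer c = ⌊17.6314⌋ + 1 = 18
Check: 18·2.36 = 42.48 > 41.61, while 17·2.36 = 40.12 ≤ 41.61

Final: 18 servers


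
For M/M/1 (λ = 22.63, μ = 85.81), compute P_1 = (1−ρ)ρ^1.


ρ = 22.63/85.81 = 0.2637
P_n = (1−ρ)·ρ^n = (1 − 0.2637)·0.2637^1 = 0.7363·0.263722 = 0.194173

Final: 0.194173


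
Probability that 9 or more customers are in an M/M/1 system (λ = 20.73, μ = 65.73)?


ρ = 20.73/65.73 = 0.3154
P(N ≥ n) = ρ^n = 0.3154^9 = 0.00003087

Final: 0.00003087


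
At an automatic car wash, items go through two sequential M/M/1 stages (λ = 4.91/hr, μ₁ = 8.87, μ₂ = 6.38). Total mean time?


Each node sees arrival rate λ = 4.91/hr (tandem ⇒ throughput preserved).
W₁ = 1/(μ₁−λ) = 1/(8.87−4.91) = 0.25253 hr
W₂ = 1/(μ₂−λ) = 1/(6.38−4.91) = 0.68027 hr
W_total = W₁ + W₂ = 0.25253 + 0.68027 = 0.93280 hr

Final: 0.93280 hr


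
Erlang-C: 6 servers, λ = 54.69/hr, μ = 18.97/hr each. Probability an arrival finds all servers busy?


a = λ/μ = 2.8830; ρ = a/6 = 0.4805
P₀ = 0.055232 (from M/M/c formula)
C(c,a) = [a^c/(c!(1−ρ))]·P₀ = [574.17404/(720·0.5195)]·0.055232
= 1.53505·0.055232 = 0.084783

Final: 0.084783


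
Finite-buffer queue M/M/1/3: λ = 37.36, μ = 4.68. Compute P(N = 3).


ρ = λ/μ = 37.36/4.68 = 7.9829
P_K = (1−ρ)ρ^K/(1−ρ^(K+1)) = (-6.9829·508.724957)/(1 − 4061.103500)
= -3552.378543/-4060.103500 = 0.874948

Final: 0.874948


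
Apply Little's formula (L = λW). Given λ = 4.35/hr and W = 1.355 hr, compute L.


L = λW = 4.35·1.355 = 5.8942

Final: 5.8942


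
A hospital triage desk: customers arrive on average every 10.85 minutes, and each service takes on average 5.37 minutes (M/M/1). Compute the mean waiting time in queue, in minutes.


λ = 60/10.85 = 5.5300 /hr
μ = 60/5.37 = 11.1732 /hr
ρ = λ/μ = 5.5300/11.1732 = 0.4949
Wq = ρ/(μ−λ) = 0.4949/(11.1732−5.5300) = 0.08770 hr
In minutes: 0.08770·60 = 5.262 min

Final: 5.262 min
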